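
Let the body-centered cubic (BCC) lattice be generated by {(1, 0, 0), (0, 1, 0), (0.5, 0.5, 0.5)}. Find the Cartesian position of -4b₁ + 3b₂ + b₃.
(-3.5, 3.5, 0.5)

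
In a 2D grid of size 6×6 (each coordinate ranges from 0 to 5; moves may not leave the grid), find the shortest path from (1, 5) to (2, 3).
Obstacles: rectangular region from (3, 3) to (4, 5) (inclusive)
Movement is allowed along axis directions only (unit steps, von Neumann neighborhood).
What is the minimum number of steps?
3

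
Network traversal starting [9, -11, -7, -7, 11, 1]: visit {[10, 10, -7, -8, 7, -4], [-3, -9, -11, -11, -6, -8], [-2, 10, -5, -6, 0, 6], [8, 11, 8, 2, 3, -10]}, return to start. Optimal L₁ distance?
220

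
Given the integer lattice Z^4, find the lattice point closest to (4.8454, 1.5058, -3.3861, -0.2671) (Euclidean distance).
(5, 2, -3, 0)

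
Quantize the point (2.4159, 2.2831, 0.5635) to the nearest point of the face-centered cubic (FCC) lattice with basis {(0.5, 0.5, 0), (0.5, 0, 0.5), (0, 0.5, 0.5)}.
(2.5, 2, 0.5)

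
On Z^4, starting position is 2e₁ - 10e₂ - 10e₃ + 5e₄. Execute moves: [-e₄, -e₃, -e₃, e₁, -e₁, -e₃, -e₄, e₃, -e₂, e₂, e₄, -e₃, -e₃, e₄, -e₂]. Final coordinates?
(2, -11, -14, 5)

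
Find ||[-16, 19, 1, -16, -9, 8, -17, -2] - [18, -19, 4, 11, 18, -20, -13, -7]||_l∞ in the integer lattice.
38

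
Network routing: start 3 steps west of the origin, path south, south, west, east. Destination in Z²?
(-3, -2)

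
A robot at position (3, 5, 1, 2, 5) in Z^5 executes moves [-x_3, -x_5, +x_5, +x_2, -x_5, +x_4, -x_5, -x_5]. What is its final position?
(3, 6, 0, 3, 2)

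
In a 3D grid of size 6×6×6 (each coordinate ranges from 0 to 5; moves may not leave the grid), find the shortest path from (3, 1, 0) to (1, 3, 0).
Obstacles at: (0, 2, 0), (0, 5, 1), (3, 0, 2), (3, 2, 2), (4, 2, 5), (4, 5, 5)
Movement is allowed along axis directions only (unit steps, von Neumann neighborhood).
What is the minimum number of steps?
4
(one shortest path: (3, 1, 0) → (2, 1, 0) → (1, 1, 0) → (1, 2, 0) → (1, 3, 0))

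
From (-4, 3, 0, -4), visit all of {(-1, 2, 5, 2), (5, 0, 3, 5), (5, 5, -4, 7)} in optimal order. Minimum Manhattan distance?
42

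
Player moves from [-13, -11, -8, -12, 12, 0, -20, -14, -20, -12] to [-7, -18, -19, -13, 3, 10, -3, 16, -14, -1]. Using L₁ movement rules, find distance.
108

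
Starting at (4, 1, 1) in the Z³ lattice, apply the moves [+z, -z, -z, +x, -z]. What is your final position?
(5, 1, -1)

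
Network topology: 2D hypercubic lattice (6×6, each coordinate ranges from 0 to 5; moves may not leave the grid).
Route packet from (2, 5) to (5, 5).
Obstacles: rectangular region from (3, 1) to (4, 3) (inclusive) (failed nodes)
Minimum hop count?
3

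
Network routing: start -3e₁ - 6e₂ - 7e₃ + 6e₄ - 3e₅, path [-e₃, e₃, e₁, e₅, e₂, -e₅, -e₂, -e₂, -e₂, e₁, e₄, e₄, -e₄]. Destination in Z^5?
(-1, -8, -7, 7, -3)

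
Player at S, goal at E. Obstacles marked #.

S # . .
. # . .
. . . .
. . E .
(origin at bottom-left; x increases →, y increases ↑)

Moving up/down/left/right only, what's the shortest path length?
5
(one shortest path: (0, 3) → (0, 2) → (0, 1) → (1, 1) → (2, 1) → (2, 0))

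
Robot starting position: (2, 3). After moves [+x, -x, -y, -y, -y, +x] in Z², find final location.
(3, 0)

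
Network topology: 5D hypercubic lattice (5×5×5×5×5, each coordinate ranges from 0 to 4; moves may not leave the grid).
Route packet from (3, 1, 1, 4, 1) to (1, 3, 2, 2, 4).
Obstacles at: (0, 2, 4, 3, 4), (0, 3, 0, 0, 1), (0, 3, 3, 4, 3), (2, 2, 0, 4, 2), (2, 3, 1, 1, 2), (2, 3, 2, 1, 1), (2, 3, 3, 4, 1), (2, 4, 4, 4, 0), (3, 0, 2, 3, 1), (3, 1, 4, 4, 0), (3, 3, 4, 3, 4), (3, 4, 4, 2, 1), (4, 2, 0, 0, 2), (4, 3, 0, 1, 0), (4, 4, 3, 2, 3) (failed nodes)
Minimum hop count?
10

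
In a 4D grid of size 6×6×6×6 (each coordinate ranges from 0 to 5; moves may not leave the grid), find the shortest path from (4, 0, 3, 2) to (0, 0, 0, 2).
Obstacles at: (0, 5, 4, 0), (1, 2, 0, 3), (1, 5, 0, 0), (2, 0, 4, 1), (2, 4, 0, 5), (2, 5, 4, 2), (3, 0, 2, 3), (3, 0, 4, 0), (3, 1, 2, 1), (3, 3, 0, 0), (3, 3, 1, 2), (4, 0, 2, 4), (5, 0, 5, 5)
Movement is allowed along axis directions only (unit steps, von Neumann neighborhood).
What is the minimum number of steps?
7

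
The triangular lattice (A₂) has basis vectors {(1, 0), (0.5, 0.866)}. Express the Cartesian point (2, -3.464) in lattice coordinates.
4b₁ - 4b₂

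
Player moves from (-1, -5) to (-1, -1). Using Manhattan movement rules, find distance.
4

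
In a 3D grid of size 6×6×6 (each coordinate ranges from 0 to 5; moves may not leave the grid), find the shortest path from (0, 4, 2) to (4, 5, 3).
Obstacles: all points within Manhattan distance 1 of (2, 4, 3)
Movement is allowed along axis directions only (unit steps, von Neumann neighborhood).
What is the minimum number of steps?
6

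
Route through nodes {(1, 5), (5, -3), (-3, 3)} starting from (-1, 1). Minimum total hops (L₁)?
22
(one optimal route: (-1, 1) → (-3, 3) → (1, 5) → (5, -3))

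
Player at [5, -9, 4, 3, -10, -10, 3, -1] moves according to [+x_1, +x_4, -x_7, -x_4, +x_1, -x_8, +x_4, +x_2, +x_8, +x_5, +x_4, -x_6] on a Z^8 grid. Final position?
(7, -8, 4, 5, -9, -11, 2, -1)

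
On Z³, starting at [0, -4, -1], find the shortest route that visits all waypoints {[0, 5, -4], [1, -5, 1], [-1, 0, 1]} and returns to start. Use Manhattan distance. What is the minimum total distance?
34
(one optimal route: (0, -4, -1) → (0, 5, -4) → (-1, 0, 1) → (1, -5, 1) → (0, -4, -1))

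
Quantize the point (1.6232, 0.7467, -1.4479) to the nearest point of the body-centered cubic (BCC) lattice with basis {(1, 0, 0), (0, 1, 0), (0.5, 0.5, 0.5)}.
(1.5, 0.5, -1.5)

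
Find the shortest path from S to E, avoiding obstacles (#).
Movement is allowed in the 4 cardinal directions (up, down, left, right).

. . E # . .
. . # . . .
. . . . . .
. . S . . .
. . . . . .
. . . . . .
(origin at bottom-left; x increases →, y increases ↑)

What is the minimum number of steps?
5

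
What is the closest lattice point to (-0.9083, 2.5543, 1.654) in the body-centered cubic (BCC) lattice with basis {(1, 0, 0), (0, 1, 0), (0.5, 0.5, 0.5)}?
(-0.5, 2.5, 1.5)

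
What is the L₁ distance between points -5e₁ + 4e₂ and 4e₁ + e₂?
12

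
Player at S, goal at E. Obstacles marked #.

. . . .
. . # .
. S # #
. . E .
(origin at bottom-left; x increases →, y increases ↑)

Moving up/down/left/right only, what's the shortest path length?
2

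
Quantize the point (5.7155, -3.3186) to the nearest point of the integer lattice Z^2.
(6, -3)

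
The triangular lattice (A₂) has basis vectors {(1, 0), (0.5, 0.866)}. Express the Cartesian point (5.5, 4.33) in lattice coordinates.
3b₁ + 5b₂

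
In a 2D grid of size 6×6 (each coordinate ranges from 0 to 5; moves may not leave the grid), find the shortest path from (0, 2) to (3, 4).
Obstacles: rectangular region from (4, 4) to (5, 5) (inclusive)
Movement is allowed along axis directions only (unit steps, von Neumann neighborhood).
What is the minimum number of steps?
5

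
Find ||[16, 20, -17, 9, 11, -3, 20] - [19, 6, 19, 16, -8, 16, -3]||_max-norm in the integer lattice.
36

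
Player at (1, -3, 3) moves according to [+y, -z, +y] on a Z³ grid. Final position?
(1, -1, 2)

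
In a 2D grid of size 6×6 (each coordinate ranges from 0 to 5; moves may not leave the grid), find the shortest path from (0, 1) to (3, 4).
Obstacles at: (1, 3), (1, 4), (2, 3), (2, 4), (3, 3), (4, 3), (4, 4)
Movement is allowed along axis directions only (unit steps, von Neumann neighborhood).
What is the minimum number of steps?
8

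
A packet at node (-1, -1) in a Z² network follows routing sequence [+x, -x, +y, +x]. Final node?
(0, 0)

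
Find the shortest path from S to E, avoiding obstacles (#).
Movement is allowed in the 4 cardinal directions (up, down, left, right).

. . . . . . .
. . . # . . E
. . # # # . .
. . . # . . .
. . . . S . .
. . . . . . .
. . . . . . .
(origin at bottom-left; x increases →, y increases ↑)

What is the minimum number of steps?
5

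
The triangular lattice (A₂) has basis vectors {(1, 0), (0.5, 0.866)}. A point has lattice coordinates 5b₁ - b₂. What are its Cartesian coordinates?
(4.5, -0.866)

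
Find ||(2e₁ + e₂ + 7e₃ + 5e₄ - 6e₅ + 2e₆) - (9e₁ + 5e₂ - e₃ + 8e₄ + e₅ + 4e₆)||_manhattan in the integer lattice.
31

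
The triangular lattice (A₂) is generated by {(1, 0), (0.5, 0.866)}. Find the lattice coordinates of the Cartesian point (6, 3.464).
4b₁ + 4b₂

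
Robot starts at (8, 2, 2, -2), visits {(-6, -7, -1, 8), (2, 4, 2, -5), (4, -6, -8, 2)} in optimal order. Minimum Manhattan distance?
64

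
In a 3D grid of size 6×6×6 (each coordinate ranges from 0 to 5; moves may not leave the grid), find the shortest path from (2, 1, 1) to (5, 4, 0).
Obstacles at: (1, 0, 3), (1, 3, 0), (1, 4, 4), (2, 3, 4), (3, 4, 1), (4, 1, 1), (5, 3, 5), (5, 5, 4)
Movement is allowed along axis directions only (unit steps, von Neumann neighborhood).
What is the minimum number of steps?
7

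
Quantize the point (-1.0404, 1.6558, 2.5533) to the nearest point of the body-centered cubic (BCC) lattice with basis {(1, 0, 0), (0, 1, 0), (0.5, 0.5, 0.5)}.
(-1.5, 1.5, 2.5)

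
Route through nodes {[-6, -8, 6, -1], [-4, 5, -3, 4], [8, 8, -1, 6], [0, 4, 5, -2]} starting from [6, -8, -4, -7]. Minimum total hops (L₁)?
86
(one optimal route: (6, -8, -4, -7) → (-6, -8, 6, -1) → (0, 4, 5, -2) → (-4, 5, -3, 4) → (8, 8, -1, 6))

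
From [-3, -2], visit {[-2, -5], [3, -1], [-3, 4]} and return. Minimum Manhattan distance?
30
(one optimal route: (-3, -2) → (-2, -5) → (3, -1) → (-3, 4) → (-3, -2))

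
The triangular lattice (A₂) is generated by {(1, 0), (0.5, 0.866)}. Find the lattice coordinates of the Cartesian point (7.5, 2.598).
6b₁ + 3b₂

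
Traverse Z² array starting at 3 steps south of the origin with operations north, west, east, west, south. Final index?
(-1, -3)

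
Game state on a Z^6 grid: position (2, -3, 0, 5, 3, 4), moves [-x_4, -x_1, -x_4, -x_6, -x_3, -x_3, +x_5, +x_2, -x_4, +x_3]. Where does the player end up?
(1, -2, -1, 2, 4, 3)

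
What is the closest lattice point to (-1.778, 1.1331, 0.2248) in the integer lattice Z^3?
(-2, 1, 0)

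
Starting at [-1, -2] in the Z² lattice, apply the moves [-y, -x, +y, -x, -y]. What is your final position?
(-3, -3)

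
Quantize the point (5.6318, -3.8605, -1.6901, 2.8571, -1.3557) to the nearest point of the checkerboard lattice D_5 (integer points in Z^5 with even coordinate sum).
(6, -4, -2, 3, -1)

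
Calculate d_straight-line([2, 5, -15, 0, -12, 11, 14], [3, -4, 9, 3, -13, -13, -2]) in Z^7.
38.7298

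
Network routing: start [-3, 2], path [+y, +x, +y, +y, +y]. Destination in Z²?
(-2, 6)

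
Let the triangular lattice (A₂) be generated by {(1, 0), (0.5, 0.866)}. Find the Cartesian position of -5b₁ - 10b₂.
(-10, -8.66)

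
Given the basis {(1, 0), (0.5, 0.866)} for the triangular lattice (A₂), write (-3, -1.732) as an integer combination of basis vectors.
-2b₁ - 2b₂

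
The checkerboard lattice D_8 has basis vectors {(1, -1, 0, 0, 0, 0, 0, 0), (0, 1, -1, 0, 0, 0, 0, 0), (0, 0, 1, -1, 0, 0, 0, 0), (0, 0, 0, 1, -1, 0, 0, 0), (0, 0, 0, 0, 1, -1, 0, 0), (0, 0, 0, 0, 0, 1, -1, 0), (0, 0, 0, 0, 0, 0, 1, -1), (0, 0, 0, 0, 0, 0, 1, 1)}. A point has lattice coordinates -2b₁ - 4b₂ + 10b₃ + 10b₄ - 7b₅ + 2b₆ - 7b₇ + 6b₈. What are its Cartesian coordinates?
(-2, -2, 14, 0, -17, 9, -3, 13)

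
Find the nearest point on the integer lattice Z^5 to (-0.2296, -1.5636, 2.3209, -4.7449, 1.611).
(0, -2, 2, -5, 2)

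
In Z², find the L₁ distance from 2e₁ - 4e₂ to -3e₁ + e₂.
10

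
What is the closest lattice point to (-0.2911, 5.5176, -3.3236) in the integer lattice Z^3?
(0, 6, -3)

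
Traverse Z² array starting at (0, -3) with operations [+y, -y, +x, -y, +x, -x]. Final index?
(1, -4)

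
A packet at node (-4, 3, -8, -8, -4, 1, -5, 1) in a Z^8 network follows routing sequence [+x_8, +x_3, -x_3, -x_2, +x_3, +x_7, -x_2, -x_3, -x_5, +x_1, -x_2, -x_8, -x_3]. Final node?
(-3, 0, -9, -8, -5, 1, -4, 1)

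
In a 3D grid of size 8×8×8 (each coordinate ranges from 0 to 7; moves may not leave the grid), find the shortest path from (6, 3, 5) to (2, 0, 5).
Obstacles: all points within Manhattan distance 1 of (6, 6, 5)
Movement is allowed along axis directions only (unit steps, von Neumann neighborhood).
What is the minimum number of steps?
7
(one shortest path: (6, 3, 5) → (5, 3, 5) → (4, 3, 5) → (3, 3, 5) → (2, 3, 5) → (2, 2, 5) → (2, 1, 5) → (2, 0, 5))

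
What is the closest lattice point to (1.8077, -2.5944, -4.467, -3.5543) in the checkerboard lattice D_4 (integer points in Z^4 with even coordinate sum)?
(2, -3, -5, -4)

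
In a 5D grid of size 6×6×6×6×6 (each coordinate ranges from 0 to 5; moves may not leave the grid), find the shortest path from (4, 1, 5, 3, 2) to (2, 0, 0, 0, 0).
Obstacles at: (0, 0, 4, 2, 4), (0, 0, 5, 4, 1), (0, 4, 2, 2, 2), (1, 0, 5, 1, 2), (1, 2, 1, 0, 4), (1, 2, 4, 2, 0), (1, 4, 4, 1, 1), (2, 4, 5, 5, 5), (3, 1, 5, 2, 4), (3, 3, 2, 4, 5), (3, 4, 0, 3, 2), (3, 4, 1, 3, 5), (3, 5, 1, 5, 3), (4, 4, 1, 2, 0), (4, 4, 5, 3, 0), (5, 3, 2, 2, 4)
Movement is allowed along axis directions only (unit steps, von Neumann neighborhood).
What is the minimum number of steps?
13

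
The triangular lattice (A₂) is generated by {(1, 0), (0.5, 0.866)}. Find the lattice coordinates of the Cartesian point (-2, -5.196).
b₁ - 6b₂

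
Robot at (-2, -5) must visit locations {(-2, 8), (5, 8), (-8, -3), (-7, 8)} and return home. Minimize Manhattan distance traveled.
52
(one optimal route: (-2, -5) → (-2, 8) → (5, 8) → (-7, 8) → (-8, -3) → (-2, -5))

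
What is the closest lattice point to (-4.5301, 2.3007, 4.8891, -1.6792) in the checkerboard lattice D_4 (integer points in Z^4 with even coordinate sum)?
(-5, 2, 5, -2)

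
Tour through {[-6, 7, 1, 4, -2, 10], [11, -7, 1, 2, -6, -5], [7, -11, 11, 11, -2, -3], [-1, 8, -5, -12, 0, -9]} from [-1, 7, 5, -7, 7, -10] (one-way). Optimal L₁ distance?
158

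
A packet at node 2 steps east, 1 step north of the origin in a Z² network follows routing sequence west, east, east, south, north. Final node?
(3, 1)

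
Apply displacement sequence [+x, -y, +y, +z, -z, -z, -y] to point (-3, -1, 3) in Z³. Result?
(-2, -2, 2)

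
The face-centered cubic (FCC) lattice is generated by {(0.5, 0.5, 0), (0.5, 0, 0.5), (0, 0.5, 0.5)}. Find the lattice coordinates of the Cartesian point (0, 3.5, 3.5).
7b₃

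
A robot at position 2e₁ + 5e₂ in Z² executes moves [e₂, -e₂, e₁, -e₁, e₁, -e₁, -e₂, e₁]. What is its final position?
(3, 4)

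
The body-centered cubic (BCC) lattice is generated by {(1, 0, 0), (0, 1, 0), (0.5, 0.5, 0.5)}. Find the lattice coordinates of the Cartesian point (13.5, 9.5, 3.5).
10b₁ + 6b₂ + 7b₃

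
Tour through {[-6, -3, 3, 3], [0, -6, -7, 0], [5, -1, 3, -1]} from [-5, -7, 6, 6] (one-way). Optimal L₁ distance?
49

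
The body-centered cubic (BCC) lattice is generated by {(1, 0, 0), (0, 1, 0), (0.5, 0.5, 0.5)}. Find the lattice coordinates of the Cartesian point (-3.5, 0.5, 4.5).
-8b₁ - 4b₂ + 9b₃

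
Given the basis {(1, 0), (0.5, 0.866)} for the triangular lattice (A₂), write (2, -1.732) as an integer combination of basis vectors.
3b₁ - 2b₂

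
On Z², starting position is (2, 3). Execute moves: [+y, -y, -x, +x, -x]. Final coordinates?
(1, 3)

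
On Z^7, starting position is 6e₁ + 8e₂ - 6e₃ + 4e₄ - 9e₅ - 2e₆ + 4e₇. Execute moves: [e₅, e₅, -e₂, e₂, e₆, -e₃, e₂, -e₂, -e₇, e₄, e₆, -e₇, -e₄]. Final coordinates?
(6, 8, -7, 4, -7, 0, 2)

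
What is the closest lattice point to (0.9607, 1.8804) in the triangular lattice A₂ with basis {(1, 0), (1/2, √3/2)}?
(1, 1.732)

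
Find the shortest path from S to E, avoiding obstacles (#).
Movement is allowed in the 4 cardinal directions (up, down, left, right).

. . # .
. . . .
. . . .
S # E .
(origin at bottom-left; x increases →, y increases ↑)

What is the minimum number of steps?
4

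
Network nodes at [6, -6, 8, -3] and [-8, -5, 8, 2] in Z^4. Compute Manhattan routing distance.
20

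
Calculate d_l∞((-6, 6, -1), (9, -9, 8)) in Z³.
15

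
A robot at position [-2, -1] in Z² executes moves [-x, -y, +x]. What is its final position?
(-2, -2)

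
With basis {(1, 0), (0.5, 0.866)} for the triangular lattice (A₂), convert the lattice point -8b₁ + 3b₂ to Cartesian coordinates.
(-6.5, 2.598)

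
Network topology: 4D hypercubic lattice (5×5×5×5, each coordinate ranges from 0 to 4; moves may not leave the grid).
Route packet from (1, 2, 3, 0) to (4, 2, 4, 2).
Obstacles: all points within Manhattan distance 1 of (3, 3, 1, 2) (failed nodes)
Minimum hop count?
6
(one shortest path: (1, 2, 3, 0) → (2, 2, 3, 0) → (3, 2, 3, 0) → (4, 2, 3, 0) → (4, 2, 4, 0) → (4, 2, 4, 1) → (4, 2, 4, 2))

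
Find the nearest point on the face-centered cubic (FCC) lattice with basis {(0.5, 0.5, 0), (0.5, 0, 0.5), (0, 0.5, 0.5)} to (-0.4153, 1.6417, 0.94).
(-0.5, 1.5, 1)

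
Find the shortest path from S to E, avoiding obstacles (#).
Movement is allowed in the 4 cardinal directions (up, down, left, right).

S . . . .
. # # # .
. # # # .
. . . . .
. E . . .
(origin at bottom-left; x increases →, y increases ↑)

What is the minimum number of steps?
5
(one shortest path: (0, 4) → (0, 3) → (0, 2) → (0, 1) → (1, 1) → (1, 0))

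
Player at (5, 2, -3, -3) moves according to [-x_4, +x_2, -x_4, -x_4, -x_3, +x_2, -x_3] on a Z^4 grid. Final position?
(5, 4, -5, -6)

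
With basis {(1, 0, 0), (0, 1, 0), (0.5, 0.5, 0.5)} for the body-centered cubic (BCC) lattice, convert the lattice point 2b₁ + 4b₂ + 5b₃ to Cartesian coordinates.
(4.5, 6.5, 2.5)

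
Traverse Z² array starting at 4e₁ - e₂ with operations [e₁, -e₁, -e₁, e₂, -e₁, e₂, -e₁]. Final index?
(1, 1)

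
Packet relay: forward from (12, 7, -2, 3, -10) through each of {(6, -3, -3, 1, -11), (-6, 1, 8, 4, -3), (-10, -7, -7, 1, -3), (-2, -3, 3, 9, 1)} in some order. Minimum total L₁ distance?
104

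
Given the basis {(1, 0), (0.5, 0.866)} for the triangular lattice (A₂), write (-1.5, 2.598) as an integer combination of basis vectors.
-3b₁ + 3b₂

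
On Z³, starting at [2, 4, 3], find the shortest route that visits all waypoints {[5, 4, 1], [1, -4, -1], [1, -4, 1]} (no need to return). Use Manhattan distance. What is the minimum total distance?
19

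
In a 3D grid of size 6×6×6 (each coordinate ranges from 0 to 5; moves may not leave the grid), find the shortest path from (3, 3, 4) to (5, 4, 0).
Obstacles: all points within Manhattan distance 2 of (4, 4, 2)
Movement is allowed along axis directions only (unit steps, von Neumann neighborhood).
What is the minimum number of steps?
9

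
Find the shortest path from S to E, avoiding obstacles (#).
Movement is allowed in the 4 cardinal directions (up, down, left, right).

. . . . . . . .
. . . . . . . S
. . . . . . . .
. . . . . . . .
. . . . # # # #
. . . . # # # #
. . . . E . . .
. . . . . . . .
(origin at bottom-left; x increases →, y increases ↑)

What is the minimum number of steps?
10
(one shortest path: (7, 6) → (6, 6) → (5, 6) → (4, 6) → (3, 6) → (3, 5) → (3, 4) → (3, 3) → (3, 2) → (3, 1) → (4, 1))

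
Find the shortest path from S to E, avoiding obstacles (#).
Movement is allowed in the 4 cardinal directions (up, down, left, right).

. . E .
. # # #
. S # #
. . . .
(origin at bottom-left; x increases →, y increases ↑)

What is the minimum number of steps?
5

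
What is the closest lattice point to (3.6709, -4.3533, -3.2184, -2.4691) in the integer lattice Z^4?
(4, -4, -3, -2)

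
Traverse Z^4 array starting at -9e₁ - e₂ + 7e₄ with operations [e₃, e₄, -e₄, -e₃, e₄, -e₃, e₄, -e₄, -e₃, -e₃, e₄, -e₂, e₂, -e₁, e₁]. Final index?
(-9, -1, -3, 9)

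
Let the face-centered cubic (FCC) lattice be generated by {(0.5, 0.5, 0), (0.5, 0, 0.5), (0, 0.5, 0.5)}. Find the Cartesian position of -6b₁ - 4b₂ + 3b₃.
(-5, -1.5, -0.5)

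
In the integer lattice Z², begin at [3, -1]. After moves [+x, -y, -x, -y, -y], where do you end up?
(3, -4)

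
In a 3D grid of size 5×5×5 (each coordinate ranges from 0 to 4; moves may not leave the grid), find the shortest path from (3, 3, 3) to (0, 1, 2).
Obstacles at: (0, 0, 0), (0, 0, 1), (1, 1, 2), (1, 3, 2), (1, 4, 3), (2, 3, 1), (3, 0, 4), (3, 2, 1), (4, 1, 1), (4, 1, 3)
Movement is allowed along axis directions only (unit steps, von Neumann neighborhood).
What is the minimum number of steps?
6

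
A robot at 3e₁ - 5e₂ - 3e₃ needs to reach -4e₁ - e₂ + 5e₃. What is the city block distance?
19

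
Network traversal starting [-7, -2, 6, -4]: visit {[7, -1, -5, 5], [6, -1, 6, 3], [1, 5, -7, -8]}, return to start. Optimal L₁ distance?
94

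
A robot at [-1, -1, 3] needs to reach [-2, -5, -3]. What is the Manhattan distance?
11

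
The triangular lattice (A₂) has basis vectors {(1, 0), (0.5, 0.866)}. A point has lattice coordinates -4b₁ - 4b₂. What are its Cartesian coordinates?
(-6, -3.464)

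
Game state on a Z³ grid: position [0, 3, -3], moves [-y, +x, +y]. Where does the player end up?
(1, 3, -3)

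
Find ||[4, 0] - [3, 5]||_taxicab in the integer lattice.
6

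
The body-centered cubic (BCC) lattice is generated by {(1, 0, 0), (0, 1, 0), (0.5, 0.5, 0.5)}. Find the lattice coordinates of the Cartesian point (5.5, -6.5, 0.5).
5b₁ - 7b₂ + b₃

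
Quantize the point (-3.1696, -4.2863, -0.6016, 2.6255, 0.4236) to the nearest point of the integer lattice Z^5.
(-3, -4, -1, 3, 0)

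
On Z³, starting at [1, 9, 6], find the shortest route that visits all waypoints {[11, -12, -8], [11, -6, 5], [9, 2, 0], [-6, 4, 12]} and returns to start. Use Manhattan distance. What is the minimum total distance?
116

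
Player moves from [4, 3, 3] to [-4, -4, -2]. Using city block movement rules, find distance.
20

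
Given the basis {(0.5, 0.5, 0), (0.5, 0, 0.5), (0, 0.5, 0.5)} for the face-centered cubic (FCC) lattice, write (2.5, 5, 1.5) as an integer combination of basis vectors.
6b₁ - b₂ + 4b₃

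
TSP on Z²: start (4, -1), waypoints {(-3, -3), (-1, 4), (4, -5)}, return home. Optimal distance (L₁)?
32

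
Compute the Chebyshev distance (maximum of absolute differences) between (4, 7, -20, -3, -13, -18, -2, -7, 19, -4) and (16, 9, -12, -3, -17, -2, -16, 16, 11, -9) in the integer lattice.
23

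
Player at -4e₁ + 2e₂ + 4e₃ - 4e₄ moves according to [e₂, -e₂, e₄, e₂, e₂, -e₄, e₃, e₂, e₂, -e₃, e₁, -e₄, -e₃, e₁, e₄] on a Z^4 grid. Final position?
(-2, 6, 3, -4)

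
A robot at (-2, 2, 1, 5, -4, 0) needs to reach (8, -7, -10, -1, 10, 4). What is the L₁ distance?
54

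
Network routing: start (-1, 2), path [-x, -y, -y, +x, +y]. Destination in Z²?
(-1, 1)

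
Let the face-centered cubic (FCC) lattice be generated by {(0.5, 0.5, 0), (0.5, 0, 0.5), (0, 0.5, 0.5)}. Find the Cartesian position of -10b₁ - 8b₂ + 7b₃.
(-9, -1.5, -0.5)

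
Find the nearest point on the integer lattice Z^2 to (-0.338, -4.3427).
(0, -4)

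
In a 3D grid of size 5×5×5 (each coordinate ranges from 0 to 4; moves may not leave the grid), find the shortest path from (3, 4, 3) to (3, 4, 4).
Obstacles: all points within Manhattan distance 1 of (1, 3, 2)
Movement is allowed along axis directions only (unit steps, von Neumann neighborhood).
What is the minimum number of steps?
1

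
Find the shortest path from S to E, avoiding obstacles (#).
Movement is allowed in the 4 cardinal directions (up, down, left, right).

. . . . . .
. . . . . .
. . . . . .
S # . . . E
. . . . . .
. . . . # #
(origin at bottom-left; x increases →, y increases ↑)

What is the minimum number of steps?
7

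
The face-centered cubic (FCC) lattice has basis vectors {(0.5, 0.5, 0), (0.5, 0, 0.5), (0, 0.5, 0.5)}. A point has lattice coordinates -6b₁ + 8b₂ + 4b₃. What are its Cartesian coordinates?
(1, -1, 6)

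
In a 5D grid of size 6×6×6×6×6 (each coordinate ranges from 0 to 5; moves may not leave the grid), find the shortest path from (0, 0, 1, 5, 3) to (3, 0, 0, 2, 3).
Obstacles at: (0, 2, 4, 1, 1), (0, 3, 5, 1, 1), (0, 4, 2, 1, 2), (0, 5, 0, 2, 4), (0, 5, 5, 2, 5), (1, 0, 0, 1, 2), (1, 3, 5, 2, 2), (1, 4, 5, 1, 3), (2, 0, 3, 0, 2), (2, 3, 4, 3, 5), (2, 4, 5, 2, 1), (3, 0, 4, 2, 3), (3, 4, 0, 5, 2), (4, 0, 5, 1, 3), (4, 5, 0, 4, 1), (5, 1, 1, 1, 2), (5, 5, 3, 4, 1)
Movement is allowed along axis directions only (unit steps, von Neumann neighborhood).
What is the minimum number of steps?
7
(one shortest path: (0, 0, 1, 5, 3) → (1, 0, 1, 5, 3) → (2, 0, 1, 5, 3) → (3, 0, 1, 5, 3) → (3, 0, 0, 5, 3) → (3, 0, 0, 4, 3) → (3, 0, 0, 3, 3) → (3, 0, 0, 2, 3))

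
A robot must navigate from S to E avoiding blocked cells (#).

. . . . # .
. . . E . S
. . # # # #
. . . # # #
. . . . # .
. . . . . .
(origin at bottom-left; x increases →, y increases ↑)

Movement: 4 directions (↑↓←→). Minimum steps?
2
(one shortest path: (5, 4) → (4, 4) → (3, 4))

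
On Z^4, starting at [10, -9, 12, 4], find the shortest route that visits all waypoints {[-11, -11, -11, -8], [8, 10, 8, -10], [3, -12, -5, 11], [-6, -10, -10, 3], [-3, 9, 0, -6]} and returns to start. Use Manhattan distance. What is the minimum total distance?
180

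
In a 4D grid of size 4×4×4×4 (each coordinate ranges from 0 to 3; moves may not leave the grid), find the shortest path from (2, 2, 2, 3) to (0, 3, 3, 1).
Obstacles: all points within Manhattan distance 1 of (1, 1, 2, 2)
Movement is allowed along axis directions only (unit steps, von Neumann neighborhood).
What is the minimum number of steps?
6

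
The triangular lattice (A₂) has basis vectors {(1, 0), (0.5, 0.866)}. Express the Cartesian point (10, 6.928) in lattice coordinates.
6b₁ + 8b₂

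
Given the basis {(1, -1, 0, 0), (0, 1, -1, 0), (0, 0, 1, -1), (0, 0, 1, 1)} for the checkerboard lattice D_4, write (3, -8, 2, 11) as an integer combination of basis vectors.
3b₁ - 5b₂ - 7b₃ + 4b₄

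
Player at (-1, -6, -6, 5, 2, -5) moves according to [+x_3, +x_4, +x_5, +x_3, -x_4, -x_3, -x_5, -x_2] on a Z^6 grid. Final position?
(-1, -7, -5, 5, 2, -5)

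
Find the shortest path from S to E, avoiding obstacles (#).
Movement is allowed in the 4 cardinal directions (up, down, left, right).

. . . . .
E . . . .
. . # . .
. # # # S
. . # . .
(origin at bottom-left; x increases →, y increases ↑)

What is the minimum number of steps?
6
(one shortest path: (4, 1) → (4, 2) → (3, 2) → (3, 3) → (2, 3) → (1, 3) → (0, 3))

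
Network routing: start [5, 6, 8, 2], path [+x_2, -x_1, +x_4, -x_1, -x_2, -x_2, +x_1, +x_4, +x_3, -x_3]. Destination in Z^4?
(4, 5, 8, 4)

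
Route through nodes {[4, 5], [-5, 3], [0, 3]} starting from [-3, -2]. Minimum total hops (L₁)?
18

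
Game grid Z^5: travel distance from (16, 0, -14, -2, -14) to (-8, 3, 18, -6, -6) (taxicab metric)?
71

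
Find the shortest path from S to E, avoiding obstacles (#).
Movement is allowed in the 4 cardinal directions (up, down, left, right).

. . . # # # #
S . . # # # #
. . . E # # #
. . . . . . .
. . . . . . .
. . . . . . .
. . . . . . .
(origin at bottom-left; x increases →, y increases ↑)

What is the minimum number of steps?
4
(one shortest path: (0, 5) → (1, 5) → (2, 5) → (2, 4) → (3, 4))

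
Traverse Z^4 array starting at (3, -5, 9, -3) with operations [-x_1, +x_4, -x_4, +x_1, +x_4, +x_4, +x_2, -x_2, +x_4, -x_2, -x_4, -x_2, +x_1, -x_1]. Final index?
(3, -7, 9, -1)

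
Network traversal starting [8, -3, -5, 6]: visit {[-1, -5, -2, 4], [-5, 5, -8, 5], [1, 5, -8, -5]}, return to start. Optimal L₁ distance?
82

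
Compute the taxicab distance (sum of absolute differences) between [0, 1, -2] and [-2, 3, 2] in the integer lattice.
8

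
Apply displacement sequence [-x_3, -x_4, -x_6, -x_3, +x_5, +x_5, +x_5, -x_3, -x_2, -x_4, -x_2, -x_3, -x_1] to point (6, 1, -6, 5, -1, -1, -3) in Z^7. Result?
(5, -1, -10, 3, 2, -2, -3)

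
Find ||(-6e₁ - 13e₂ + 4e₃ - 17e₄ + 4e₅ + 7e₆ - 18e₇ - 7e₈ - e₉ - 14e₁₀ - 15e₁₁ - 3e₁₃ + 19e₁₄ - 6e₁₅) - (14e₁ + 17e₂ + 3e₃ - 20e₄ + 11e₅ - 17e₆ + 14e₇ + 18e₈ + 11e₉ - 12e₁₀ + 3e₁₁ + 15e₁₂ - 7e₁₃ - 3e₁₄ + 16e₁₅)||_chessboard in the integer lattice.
32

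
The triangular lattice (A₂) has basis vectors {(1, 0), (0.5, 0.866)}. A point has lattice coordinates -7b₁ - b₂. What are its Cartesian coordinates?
(-7.5, -0.866)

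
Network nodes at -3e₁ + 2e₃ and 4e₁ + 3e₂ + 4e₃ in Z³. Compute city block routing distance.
12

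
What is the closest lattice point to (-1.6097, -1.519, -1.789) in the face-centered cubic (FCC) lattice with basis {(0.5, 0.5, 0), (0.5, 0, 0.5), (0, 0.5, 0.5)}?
(-1.5, -1.5, -2)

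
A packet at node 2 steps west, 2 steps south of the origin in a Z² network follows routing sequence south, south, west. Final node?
(-3, -4)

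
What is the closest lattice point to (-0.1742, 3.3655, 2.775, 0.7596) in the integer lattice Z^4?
(0, 3, 3, 1)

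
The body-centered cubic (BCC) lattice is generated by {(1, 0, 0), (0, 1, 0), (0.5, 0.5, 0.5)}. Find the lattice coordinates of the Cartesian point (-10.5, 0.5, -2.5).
-8b₁ + 3b₂ - 5b₃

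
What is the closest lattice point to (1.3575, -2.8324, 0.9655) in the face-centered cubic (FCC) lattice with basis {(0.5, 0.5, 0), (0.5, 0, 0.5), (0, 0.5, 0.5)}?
(1.5, -2.5, 1)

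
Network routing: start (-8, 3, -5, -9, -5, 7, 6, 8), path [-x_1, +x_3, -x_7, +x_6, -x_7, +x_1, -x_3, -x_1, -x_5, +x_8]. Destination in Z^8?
(-9, 3, -5, -9, -6, 8, 4, 9)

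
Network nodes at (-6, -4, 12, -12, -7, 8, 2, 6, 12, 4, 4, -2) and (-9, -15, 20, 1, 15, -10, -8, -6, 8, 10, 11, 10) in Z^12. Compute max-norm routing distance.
22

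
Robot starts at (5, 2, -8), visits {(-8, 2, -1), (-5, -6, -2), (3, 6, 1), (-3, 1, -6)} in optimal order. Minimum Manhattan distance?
53
(one optimal route: (5, 2, -8) → (-3, 1, -6) → (-5, -6, -2) → (-8, 2, -1) → (3, 6, 1))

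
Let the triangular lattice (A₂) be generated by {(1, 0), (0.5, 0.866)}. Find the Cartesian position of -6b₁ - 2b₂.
(-7, -1.732)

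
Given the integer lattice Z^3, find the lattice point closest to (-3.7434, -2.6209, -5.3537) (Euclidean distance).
(-4, -3, -5)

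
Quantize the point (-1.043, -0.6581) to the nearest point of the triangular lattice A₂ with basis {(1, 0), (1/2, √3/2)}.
(-1.5, -0.866)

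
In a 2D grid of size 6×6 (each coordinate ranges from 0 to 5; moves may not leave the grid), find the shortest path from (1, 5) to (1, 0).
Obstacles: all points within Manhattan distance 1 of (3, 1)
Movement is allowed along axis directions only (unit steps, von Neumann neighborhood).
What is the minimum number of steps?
5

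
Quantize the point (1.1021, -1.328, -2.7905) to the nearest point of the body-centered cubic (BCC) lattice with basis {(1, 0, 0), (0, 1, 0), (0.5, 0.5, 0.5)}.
(1, -1, -3)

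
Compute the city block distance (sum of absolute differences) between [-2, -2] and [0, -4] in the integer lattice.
4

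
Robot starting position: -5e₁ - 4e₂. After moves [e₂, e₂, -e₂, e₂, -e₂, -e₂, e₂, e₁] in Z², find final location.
(-4, -3)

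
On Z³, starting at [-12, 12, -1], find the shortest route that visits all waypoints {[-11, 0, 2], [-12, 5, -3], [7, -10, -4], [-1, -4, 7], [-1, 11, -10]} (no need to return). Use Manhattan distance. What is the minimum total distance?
99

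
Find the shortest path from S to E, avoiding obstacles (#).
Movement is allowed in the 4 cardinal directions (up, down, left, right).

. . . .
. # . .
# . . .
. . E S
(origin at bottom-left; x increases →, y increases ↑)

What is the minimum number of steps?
1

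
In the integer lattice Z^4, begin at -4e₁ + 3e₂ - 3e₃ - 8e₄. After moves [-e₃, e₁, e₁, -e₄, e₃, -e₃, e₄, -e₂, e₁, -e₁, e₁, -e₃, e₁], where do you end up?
(0, 2, -5, -8)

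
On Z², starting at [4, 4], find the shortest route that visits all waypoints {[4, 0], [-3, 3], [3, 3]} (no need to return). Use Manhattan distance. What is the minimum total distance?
14
(one optimal route: (4, 4) → (4, 0) → (3, 3) → (-3, 3))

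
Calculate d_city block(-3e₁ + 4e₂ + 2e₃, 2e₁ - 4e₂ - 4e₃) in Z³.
19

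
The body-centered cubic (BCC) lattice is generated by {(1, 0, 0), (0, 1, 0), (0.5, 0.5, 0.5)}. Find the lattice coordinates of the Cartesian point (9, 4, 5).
4b₁ - b₂ + 10b₃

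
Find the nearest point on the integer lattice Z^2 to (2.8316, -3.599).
(3, -4)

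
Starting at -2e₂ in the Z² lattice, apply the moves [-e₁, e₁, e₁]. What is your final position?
(1, -2)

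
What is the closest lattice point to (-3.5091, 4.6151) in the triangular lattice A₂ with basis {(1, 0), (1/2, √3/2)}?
(-3.5, 4.33)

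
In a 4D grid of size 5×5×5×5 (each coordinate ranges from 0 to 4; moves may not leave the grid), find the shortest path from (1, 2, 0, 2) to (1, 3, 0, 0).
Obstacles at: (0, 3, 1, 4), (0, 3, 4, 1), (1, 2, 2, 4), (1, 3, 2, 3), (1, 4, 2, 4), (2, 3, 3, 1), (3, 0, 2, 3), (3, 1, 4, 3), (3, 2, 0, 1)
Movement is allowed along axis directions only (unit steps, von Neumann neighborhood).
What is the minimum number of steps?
3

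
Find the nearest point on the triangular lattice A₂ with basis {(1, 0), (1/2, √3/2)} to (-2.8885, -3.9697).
(-3, -3.464)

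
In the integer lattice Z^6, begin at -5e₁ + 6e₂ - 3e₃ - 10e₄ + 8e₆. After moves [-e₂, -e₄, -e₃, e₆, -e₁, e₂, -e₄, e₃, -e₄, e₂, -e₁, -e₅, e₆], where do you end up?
(-7, 7, -3, -13, -1, 10)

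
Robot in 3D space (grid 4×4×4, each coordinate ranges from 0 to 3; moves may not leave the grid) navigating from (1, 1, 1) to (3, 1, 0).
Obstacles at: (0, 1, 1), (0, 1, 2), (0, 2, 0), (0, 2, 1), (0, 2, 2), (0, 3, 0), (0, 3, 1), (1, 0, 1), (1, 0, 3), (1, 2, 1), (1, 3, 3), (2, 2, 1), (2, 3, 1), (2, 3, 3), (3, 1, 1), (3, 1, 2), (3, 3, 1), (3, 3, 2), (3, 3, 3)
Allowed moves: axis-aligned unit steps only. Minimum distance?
3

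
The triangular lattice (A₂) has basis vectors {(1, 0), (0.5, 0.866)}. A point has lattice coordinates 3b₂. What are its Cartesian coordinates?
(1.5, 2.598)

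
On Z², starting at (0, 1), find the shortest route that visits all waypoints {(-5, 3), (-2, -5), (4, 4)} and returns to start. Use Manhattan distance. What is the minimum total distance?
36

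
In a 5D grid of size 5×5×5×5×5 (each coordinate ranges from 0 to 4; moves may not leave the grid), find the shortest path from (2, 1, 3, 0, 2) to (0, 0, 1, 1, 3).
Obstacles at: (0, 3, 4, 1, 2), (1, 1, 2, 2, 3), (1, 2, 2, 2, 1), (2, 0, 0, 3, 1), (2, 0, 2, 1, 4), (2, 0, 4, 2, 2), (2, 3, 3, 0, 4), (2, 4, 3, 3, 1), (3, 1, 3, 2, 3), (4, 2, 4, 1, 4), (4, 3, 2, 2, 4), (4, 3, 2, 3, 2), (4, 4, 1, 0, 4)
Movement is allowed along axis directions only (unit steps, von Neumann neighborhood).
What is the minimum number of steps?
7
(one shortest path: (2, 1, 3, 0, 2) → (1, 1, 3, 0, 2) → (0, 1, 3, 0, 2) → (0, 0, 3, 0, 2) → (0, 0, 2, 0, 2) → (0, 0, 1, 0, 2) → (0, 0, 1, 1, 2) → (0, 0, 1, 1, 3))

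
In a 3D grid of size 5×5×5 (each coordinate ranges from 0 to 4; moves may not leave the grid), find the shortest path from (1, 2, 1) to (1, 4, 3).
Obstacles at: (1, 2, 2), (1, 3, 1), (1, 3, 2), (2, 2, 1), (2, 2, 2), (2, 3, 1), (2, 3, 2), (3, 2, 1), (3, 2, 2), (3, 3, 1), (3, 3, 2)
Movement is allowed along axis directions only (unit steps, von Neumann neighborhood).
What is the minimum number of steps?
6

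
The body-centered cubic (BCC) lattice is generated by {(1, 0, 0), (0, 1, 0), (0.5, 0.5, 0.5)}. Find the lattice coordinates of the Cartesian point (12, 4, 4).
8b₁ + 8b₃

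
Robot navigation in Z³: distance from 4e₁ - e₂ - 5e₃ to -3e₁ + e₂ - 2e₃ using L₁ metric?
12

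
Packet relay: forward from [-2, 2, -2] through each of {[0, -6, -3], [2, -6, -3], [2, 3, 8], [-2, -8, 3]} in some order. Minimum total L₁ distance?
45
(one optimal route: (-2, 2, -2) → (0, -6, -3) → (2, -6, -3) → (-2, -8, 3) → (2, 3, 8))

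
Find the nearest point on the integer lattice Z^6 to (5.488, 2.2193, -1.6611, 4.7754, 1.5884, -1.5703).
(5, 2, -2, 5, 2, -2)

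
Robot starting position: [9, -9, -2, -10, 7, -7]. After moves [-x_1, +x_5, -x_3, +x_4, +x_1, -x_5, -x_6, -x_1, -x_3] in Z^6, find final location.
(8, -9, -4, -9, 7, -8)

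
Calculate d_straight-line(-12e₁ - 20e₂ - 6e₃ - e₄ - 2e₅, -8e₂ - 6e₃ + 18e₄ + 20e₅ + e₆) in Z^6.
33.6749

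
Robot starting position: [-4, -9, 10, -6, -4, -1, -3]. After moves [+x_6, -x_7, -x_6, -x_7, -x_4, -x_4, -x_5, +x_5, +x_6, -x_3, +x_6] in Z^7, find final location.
(-4, -9, 9, -8, -4, 1, -5)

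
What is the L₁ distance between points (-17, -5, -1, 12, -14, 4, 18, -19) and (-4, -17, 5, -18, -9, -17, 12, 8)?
120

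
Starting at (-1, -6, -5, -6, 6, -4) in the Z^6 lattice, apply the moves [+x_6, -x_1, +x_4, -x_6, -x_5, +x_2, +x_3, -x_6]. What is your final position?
(-2, -5, -4, -5, 5, -5)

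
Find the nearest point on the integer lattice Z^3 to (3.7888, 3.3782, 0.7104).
(4, 3, 1)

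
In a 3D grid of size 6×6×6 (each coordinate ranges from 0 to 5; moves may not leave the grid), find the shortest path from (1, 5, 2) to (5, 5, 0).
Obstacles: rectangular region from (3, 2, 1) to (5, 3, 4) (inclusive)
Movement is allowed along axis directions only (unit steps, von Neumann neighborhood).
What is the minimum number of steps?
6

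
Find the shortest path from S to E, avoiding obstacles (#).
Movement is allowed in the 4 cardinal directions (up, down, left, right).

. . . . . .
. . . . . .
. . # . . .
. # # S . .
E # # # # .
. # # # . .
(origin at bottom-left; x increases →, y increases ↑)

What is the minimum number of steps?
8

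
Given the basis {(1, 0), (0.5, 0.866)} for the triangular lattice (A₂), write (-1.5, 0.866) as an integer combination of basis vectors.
-2b₁ + b₂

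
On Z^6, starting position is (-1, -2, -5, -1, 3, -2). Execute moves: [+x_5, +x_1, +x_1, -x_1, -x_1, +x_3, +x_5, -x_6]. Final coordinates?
(-1, -2, -4, -1, 5, -3)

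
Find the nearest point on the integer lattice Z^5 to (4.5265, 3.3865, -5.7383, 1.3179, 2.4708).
(5, 3, -6, 1, 2)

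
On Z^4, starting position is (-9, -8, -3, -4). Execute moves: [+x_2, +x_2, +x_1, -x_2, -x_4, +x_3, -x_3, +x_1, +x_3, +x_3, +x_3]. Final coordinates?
(-7, -7, 0, -5)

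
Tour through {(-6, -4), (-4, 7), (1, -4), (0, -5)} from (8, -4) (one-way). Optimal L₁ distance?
29
(one optimal route: (8, -4) → (1, -4) → (0, -5) → (-6, -4) → (-4, 7))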